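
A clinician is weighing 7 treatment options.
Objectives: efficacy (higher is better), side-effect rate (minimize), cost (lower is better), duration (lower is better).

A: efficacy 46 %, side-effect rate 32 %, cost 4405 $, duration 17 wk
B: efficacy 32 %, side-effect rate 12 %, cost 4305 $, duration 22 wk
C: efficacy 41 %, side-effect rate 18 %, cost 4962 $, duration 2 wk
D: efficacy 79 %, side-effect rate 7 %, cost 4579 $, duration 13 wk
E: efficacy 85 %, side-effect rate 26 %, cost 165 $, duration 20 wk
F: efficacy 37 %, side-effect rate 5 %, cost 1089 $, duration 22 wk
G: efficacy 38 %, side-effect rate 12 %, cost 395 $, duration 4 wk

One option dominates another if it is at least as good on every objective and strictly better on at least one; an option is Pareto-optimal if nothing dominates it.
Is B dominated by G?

G vs B: efficacy 38≥32, side-effect rate 12≤12, cost 395≤4305, duration 4≤22 — G is at least as good on every objective with at least one strict improvement.

Yes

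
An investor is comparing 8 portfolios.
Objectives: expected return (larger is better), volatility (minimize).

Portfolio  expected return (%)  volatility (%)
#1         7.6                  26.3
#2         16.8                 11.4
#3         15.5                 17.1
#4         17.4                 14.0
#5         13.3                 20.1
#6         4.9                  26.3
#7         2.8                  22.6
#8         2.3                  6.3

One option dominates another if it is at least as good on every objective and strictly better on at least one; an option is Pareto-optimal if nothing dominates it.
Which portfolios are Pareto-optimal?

#1: dominated by #2 (expected return 16.8≥7.6, volatility 11.4≤26.3).
#2: not dominated.
#3: dominated by #2 (expected return 16.8≥15.5, volatility 11.4≤17.1).
#4: not dominated (best expected return).
#5: dominated by #2 (expected return 16.8≥13.3, volatility 11.4≤20.1).
#6: dominated by #1 (expected return 7.6≥4.9, volatility 26.3≤26.3).
#7: dominated by #2 (expected return 16.8≥2.8, volatility 11.4≤22.6).
#8: not dominated (best volatility).

#2, #4, #8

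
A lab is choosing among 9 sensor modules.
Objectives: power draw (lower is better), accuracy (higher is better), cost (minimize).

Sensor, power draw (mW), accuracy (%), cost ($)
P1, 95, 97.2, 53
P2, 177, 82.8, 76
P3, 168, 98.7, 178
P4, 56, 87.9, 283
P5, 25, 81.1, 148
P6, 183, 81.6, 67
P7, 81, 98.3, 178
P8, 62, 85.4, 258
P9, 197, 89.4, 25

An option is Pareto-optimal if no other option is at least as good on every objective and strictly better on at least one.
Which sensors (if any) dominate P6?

P1: power draw 95≤183, accuracy 97.2≥81.6, cost 53≤67 — dominates P6.
Others (P2, P3, P4, P5, P7, P8, P9) are each worse than P6 on at least one objective.

P1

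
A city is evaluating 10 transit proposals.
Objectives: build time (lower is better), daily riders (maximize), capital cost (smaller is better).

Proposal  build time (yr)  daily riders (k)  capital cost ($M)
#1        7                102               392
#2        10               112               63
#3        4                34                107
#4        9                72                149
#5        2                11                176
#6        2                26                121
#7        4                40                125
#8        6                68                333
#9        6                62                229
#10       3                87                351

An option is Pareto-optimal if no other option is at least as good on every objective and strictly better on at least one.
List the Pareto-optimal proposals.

#1, #2, #3, #4, #6, #7, #8, #9, #10

#1: not dominated.
#2: not dominated (best daily riders).
#3: not dominated.
#4: not dominated.
#5: dominated by #6 (build time 2≤2, daily riders 26≥11, capital cost 121≤176).
#6: not dominated.
#7: not dominated.
#8: not dominated.
#9: not dominated.
#10: not dominated.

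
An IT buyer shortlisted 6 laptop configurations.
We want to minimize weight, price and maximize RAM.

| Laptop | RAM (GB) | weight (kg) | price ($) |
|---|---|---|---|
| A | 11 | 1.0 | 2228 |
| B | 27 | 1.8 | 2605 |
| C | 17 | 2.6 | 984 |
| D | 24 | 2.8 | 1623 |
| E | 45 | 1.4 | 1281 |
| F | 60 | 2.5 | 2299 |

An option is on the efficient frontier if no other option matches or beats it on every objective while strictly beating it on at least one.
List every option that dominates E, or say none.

none

A: worse on RAM (11 vs 45).
B: worse on RAM (27 vs 45).
C: worse on RAM (17 vs 45).
D: worse on RAM (24 vs 45).
F: worse on weight (2.5 vs 1.4).
No option dominates E.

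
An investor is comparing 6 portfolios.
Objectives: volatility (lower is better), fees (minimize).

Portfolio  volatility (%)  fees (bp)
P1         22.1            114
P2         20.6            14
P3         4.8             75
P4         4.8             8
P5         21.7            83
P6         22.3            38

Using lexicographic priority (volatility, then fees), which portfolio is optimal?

First minimize volatility: best is 4.8, kept {P3, P4}.
Then minimize fees: best is 8, kept {P4}.

P4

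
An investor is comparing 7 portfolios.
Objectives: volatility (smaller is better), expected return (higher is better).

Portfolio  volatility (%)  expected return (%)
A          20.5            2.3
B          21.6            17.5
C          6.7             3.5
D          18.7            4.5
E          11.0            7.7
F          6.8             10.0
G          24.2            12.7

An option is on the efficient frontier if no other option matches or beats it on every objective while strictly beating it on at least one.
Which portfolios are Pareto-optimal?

B, C, F

A: dominated by C (volatility 6.7≤20.5, expected return 3.5≥2.3).
B: not dominated (best expected return).
C: not dominated (best volatility).
D: dominated by E (volatility 11.0≤18.7, expected return 7.7≥4.5).
E: dominated by F (volatility 6.8≤11.0, expected return 10.0≥7.7).
F: not dominated.
G: dominated by B (volatility 21.6≤24.2, expected return 17.5≥12.7).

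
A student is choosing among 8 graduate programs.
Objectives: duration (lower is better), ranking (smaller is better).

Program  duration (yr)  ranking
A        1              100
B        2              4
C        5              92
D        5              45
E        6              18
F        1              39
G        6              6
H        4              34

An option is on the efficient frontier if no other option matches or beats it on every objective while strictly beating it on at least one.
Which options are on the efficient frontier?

B, F

A: dominated by F (duration 1≤1, ranking 39≤100).
B: not dominated (best ranking).
C: dominated by B (duration 2≤5, ranking 4≤92).
D: dominated by B (duration 2≤5, ranking 4≤45).
E: dominated by B (duration 2≤6, ranking 4≤18).
F: not dominated.
G: dominated by B (duration 2≤6, ranking 4≤6).
H: dominated by B (duration 2≤4, ranking 4≤34).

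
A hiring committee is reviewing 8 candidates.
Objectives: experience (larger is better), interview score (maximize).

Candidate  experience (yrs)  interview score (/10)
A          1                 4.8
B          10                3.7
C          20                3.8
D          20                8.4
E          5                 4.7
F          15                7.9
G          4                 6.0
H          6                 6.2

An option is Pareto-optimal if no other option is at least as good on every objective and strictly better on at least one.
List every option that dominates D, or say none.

none

A: worse on experience (1 vs 20).
B: worse on experience (10 vs 20).
C: worse on interview score (3.8 vs 8.4).
E: worse on experience (5 vs 20).
F: worse on experience (15 vs 20).
G: worse on experience (4 vs 20).
H: worse on experience (6 vs 20).
No option dominates D.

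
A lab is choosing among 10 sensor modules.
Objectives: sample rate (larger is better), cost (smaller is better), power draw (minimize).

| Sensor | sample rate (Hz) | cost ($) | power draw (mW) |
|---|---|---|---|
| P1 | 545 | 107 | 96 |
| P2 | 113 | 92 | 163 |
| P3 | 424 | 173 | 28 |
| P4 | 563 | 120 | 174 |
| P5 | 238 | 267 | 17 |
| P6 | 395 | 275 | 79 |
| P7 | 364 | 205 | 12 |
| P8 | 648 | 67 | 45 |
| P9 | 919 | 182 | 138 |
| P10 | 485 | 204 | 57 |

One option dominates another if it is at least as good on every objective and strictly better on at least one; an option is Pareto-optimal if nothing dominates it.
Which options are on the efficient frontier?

P3, P7, P8, P9

P1: dominated by P8 (sample rate 648≥545, cost 67≤107, power draw 45≤96).
P2: dominated by P8 (sample rate 648≥113, cost 67≤92, power draw 45≤163).
P3: not dominated.
P4: dominated by P8 (sample rate 648≥563, cost 67≤120, power draw 45≤174).
P5: dominated by P7 (sample rate 364≥238, cost 205≤267, power draw 12≤17).
P6: dominated by P3 (sample rate 424≥395, cost 173≤275, power draw 28≤79).
P7: not dominated (best power draw).
P8: not dominated (best cost).
P9: not dominated (best sample rate).
P10: dominated by P8 (sample rate 648≥485, cost 67≤204, power draw 45≤57).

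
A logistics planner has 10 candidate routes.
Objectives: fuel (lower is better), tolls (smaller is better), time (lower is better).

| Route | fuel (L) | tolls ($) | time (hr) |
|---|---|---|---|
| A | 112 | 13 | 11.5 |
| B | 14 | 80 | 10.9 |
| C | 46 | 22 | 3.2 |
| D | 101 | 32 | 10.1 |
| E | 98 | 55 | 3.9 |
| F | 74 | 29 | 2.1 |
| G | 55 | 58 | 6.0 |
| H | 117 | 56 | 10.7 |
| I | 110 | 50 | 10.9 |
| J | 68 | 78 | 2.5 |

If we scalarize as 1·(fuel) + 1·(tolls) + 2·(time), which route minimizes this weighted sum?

A: 1·112 + 1·13 + 2·11.5 = 148.0
B: 1·14 + 1·80 + 2·10.9 = 115.8
C: 1·46 + 1·22 + 2·3.2 = 74.4
D: 1·101 + 1·32 + 2·10.1 = 153.2
E: 1·98 + 1·55 + 2·3.9 = 160.8
F: 1·74 + 1·29 + 2·2.1 = 107.2
G: 1·55 + 1·58 + 2·6.0 = 125.0
H: 1·117 + 1·56 + 2·10.7 = 194.4
I: 1·110 + 1·50 + 2·10.9 = 181.8
J: 1·68 + 1·78 + 2·2.5 = 151.0
Lowest: C at 74.4.

C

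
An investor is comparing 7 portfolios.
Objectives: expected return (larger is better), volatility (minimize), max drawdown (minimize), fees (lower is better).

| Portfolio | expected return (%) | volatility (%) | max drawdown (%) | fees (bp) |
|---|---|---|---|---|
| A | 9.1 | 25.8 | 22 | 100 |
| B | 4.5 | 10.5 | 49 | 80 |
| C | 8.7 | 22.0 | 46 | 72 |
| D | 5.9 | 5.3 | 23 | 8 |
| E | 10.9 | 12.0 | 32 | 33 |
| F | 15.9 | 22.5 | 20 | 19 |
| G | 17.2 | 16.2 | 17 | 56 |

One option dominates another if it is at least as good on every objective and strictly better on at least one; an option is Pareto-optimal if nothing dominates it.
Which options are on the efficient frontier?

A: dominated by F (expected return 15.9≥9.1, volatility 22.5≤25.8, max drawdown 20≤22, fees 19≤100).
B: dominated by D (expected return 5.9≥4.5, volatility 5.3≤10.5, max drawdown 23≤49, fees 8≤80).
C: dominated by E (expected return 10.9≥8.7, volatility 12.0≤22.0, max drawdown 32≤46, fees 33≤72).
D: not dominated (best volatility).
E: not dominated.
F: not dominated.
G: not dominated (best expected return).

D, E, F, G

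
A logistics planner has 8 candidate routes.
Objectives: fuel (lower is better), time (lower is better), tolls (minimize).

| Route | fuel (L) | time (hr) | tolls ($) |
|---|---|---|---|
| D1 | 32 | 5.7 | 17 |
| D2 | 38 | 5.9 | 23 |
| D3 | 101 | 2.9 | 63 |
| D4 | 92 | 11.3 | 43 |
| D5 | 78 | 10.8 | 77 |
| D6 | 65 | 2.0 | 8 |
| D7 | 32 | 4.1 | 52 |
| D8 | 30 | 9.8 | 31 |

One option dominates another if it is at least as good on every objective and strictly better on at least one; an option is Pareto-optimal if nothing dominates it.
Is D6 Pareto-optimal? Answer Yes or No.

Yes

D1: worse on time (5.7 vs 2.0).
D2: worse on time (5.9 vs 2.0).
D3: worse on fuel (101 vs 65).
D4: worse on fuel (92 vs 65).
D5: worse on fuel (78 vs 65).
D7: worse on time (4.1 vs 2.0).
D8: worse on time (9.8 vs 2.0).
No option is at least as good as D6 on every objective and strictly better on one.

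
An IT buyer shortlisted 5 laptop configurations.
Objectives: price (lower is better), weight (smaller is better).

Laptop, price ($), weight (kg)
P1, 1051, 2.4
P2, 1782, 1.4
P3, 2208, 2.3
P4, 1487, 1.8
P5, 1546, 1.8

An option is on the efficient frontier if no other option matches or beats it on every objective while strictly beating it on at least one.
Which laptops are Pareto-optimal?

P1: not dominated (best price).
P2: not dominated (best weight).
P3: dominated by P2 (price 1782≤2208, weight 1.4≤2.3).
P4: not dominated.
P5: dominated by P4 (price 1487≤1546, weight 1.8≤1.8).

P1, P2, P4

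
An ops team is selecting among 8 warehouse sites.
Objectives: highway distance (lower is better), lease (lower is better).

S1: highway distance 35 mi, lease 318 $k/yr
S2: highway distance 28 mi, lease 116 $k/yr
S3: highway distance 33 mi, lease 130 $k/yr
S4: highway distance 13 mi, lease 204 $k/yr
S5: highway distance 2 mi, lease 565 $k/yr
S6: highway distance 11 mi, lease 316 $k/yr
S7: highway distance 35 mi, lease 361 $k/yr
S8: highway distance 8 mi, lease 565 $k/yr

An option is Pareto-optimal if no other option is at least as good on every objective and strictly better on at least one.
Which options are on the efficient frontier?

S2, S4, S5, S6

S1: dominated by S2 (highway distance 28≤35, lease 116≤318).
S2: not dominated (best lease).
S3: dominated by S2 (highway distance 28≤33, lease 116≤130).
S4: not dominated.
S5: not dominated (best highway distance).
S6: not dominated.
S7: dominated by S1 (highway distance 35≤35, lease 318≤361).
S8: dominated by S5 (highway distance 2≤8, lease 565≤565).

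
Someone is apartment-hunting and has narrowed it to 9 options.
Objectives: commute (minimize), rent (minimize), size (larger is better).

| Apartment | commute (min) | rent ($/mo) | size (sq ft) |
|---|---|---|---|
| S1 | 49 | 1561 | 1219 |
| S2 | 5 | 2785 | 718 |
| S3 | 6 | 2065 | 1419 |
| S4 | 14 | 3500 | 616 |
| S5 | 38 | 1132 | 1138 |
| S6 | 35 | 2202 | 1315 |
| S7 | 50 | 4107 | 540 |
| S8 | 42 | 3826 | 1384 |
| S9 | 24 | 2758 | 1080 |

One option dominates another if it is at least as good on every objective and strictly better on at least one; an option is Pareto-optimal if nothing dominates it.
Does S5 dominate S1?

S5 vs S1: S5 is worse on size (1138 vs 1219), so it does not dominate S1.

No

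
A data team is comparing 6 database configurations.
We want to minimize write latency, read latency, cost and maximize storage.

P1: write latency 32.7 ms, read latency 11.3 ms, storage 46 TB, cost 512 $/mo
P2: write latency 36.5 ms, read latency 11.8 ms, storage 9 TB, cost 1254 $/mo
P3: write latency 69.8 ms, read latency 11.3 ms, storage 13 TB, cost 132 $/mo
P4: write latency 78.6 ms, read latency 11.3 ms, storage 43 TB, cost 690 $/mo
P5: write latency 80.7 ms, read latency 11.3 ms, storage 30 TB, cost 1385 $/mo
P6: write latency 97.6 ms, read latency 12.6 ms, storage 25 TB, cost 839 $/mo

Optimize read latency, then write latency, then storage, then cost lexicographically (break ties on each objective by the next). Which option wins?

P1

First minimize read latency: best is 11.3, kept {P1, P3, P4, P5}.
Then minimize write latency: best is 32.7, kept {P1}.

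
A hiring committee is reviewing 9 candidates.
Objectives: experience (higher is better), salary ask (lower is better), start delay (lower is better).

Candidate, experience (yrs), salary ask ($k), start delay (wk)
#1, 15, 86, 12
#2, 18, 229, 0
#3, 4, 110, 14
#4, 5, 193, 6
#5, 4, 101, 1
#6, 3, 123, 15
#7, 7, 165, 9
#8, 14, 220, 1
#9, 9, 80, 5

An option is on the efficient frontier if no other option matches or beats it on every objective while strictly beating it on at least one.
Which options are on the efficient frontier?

#1: not dominated.
#2: not dominated (best experience).
#3: dominated by #1 (experience 15≥4, salary ask 86≤110, start delay 12≤14).
#4: dominated by #9 (experience 9≥5, salary ask 80≤193, start delay 5≤6).
#5: not dominated.
#6: dominated by #1 (experience 15≥3, salary ask 86≤123, start delay 12≤15).
#7: dominated by #9 (experience 9≥7, salary ask 80≤165, start delay 5≤9).
#8: not dominated.
#9: not dominated (best salary ask).

#1, #2, #5, #8, #9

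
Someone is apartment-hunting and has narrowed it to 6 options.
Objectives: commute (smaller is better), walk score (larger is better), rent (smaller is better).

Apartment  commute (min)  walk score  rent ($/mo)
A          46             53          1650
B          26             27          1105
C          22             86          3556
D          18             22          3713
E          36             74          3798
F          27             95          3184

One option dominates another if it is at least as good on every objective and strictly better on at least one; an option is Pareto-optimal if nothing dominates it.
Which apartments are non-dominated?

A: not dominated.
B: not dominated (best rent).
C: not dominated.
D: not dominated (best commute).
E: dominated by C (commute 22≤36, walk score 86≥74, rent 3556≤3798).
F: not dominated (best walk score).

A, B, C, D, F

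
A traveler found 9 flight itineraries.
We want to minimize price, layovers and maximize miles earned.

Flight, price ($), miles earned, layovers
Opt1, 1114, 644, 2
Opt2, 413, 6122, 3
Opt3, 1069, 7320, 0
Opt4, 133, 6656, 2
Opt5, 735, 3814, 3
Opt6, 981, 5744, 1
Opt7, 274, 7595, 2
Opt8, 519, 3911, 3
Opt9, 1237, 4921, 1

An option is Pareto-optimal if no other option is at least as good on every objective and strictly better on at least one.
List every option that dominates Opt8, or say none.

Opt2, Opt4, Opt7

Opt2: price 413≤519, miles earned 6122≥3911, layovers 3≤3 — dominates Opt8.
Opt4: price 133≤519, miles earned 6656≥3911, layovers 2≤3 — dominates Opt8.
Opt7: price 274≤519, miles earned 7595≥3911, layovers 2≤3 — dominates Opt8.
Others (Opt1, Opt3, Opt5, Opt6, Opt9) are each worse than Opt8 on at least one objective.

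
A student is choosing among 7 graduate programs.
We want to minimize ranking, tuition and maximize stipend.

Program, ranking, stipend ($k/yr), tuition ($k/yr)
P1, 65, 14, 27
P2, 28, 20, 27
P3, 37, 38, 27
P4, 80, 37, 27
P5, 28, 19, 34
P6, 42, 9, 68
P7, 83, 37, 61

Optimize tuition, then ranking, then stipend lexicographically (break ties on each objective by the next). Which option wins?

First minimize tuition: best is 27, kept {P1, P2, P3, P4}.
Then minimize ranking: best is 28, kept {P2}.

P2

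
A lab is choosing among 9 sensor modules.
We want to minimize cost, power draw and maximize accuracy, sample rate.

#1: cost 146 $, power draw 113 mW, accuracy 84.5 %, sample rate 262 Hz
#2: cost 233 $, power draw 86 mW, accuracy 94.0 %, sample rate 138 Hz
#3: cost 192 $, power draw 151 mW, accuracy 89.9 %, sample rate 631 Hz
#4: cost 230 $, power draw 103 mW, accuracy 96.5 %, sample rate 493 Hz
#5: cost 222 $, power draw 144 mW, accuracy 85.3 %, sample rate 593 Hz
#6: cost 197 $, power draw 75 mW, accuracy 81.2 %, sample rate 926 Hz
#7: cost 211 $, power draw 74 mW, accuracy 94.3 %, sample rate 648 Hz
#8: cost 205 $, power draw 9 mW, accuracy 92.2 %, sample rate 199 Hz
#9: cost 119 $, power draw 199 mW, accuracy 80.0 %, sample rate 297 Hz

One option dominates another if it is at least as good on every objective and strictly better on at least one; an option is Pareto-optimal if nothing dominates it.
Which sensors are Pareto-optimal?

#1, #3, #4, #6, #7, #8, #9

#1: not dominated.
#2: dominated by #7 (cost 211≤233, power draw 74≤86, accuracy 94.3≥94.0, sample rate 648≥138).
#3: not dominated.
#4: not dominated (best accuracy).
#5: dominated by #7 (cost 211≤222, power draw 74≤144, accuracy 94.3≥85.3, sample rate 648≥593).
#6: not dominated (best sample rate).
#7: not dominated.
#8: not dominated (best power draw).
#9: not dominated (best cost).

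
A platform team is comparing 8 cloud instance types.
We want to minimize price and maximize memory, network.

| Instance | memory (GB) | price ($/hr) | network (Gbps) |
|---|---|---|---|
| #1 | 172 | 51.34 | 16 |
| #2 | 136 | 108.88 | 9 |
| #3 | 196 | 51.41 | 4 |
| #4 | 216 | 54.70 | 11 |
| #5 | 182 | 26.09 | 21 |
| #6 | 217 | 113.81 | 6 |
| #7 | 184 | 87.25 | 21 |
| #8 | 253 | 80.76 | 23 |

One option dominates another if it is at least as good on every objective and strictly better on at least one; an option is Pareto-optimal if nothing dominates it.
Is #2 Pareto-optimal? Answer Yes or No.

#1 vs #2: memory 172≥136, price 51.34≤108.88, network 16≥9 — #1 is at least as good on every objective and strictly better on at least one, so #1 dominates #2.

No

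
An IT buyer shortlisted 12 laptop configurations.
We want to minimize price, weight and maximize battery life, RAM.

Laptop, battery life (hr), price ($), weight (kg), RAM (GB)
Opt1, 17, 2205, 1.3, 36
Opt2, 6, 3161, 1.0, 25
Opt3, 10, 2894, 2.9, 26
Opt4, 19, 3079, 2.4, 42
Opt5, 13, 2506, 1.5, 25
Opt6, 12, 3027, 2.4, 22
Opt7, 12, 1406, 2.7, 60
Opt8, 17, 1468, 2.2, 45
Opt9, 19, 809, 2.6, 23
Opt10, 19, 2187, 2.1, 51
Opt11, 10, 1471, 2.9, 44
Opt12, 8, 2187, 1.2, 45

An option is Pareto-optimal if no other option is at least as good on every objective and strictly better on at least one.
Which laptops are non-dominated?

Opt1, Opt2, Opt7, Opt8, Opt9, Opt10, Opt12

Opt1: not dominated.
Opt2: not dominated (best weight).
Opt3: dominated by Opt1 (battery life 17≥10, price 2205≤2894, weight 1.3≤2.9, RAM 36≥26).
Opt4: dominated by Opt10 (battery life 19≥19, price 2187≤3079, weight 2.1≤2.4, RAM 51≥42).
Opt5: dominated by Opt1 (battery life 17≥13, price 2205≤2506, weight 1.3≤1.5, RAM 36≥25).
Opt6: dominated by Opt1 (battery life 17≥12, price 2205≤3027, weight 1.3≤2.4, RAM 36≥22).
Opt7: not dominated (best RAM).
Opt8: not dominated.
Opt9: not dominated (best price).
Opt10: not dominated.
Opt11: dominated by Opt7 (battery life 12≥10, price 1406≤1471, weight 2.7≤2.9, RAM 60≥44).
Opt12: not dominated.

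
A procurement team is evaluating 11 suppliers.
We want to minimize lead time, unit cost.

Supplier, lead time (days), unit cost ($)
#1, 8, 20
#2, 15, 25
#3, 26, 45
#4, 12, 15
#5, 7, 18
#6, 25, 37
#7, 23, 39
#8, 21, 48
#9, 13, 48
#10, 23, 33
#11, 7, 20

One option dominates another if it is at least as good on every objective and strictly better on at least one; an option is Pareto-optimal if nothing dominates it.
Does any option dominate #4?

#1: worse on unit cost (20 vs 15).
#2: worse on lead time (15 vs 12).
#3: worse on lead time (26 vs 12).
#5: worse on unit cost (18 vs 15).
#6: worse on lead time (25 vs 12).
#7: worse on lead time (23 vs 12).
#8: worse on lead time (21 vs 12).
#9: worse on lead time (13 vs 12).
#10: worse on lead time (23 vs 12).
#11: worse on unit cost (20 vs 15).
No option is at least as good as #4 on every objective and strictly better on one.

No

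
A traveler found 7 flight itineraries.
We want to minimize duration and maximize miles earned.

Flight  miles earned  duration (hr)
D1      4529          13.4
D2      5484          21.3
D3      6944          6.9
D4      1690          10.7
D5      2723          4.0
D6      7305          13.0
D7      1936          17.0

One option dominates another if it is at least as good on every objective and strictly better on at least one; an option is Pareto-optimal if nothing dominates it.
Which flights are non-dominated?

D1: dominated by D3 (miles earned 6944≥4529, duration 6.9≤13.4).
D2: dominated by D3 (miles earned 6944≥5484, duration 6.9≤21.3).
D3: not dominated.
D4: dominated by D3 (miles earned 6944≥1690, duration 6.9≤10.7).
D5: not dominated (best duration).
D6: not dominated (best miles earned).
D7: dominated by D1 (miles earned 4529≥1936, duration 13.4≤17.0).

D3, D5, D6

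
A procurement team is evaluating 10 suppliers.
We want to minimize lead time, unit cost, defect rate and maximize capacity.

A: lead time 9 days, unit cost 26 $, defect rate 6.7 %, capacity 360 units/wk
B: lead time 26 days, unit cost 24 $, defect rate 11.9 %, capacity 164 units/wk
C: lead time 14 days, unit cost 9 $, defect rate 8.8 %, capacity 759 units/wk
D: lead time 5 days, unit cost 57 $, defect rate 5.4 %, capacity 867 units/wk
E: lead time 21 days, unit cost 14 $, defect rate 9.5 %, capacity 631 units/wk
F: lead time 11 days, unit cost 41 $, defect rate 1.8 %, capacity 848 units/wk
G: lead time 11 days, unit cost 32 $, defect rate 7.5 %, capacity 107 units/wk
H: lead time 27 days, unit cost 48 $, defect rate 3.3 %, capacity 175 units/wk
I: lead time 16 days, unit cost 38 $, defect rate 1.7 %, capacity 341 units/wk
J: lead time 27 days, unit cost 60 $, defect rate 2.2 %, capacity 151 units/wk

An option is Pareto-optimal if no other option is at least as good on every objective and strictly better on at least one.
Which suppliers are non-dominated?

A, C, D, F, I

A: not dominated.
B: dominated by C (lead time 14≤26, unit cost 9≤24, defect rate 8.8≤11.9, capacity 759≥164).
C: not dominated (best unit cost).
D: not dominated (best lead time).
E: dominated by C (lead time 14≤21, unit cost 9≤14, defect rate 8.8≤9.5, capacity 759≥631).
F: not dominated.
G: dominated by A (lead time 9≤11, unit cost 26≤32, defect rate 6.7≤7.5, capacity 360≥107).
H: dominated by F (lead time 11≤27, unit cost 41≤48, defect rate 1.8≤3.3, capacity 848≥175).
I: not dominated (best defect rate).
J: dominated by F (lead time 11≤27, unit cost 41≤60, defect rate 1.8≤2.2, capacity 848≥151).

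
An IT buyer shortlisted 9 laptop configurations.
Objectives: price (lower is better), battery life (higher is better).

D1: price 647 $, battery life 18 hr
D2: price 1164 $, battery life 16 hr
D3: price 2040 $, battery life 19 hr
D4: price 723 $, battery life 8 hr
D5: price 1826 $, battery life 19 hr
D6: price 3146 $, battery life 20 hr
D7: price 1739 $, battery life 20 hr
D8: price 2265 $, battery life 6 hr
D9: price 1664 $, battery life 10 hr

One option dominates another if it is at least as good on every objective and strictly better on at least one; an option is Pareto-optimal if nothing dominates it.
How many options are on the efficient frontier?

D1: not dominated (best price).
D2: dominated by D1 (price 647≤1164, battery life 18≥16).
D3: dominated by D5 (price 1826≤2040, battery life 19≥19).
D4: dominated by D1 (price 647≤723, battery life 18≥8).
D5: dominated by D7 (price 1739≤1826, battery life 20≥19).
D6: dominated by D7 (price 1739≤3146, battery life 20≥20).
D7: not dominated.
D8: dominated by D1 (price 647≤2265, battery life 18≥6).
D9: dominated by D1 (price 647≤1664, battery life 18≥10).
Pareto-optimal: D1, D7 → 2.

2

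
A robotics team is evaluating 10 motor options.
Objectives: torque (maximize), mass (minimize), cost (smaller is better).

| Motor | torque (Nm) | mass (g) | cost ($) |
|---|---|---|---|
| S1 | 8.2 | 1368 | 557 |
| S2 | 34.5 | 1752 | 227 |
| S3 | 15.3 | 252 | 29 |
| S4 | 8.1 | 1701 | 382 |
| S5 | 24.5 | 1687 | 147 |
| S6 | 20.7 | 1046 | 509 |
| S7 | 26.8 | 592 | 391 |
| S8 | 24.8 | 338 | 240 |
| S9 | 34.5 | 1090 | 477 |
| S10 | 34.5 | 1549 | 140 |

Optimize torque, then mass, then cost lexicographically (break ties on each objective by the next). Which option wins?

S9

First maximize torque: best is 34.5, kept {S2, S9, S10}.
Then minimize mass: best is 1090, kept {S9}.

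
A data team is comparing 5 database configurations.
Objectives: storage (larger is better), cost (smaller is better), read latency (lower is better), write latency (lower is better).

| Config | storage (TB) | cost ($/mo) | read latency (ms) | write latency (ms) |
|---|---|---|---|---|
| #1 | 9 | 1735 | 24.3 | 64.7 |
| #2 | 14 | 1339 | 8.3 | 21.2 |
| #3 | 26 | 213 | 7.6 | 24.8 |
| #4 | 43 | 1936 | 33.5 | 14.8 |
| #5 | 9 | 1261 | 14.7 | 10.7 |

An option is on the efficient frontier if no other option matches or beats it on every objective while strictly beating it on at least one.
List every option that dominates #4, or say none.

#1: worse on storage (9 vs 43).
#2: worse on storage (14 vs 43).
#3: worse on storage (26 vs 43).
#5: worse on storage (9 vs 43).
No option dominates #4.

none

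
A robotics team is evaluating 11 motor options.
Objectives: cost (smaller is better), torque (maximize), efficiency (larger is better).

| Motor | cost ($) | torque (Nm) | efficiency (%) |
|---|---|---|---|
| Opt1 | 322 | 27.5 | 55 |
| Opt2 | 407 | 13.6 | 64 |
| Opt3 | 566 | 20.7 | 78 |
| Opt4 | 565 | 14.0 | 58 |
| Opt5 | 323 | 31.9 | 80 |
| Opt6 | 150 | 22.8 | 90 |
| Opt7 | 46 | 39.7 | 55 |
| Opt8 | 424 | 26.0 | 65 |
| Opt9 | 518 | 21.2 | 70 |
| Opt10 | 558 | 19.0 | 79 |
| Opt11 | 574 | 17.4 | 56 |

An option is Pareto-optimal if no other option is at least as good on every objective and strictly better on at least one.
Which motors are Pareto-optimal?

Opt1: dominated by Opt7 (cost 46≤322, torque 39.7≥27.5, efficiency 55≥55).
Opt2: dominated by Opt5 (cost 323≤407, torque 31.9≥13.6, efficiency 80≥64).
Opt3: dominated by Opt5 (cost 323≤566, torque 31.9≥20.7, efficiency 80≥78).
Opt4: dominated by Opt5 (cost 323≤565, torque 31.9≥14.0, efficiency 80≥58).
Opt5: not dominated.
Opt6: not dominated (best efficiency).
Opt7: not dominated (best cost).
Opt8: dominated by Opt5 (cost 323≤424, torque 31.9≥26.0, efficiency 80≥65).
Opt9: dominated by Opt5 (cost 323≤518, torque 31.9≥21.2, efficiency 80≥70).
Opt10: dominated by Opt5 (cost 323≤558, torque 31.9≥19.0, efficiency 80≥79).
Opt11: dominated by Opt3 (cost 566≤574, torque 20.7≥17.4, efficiency 78≥56).

Opt5, Opt6, Opt7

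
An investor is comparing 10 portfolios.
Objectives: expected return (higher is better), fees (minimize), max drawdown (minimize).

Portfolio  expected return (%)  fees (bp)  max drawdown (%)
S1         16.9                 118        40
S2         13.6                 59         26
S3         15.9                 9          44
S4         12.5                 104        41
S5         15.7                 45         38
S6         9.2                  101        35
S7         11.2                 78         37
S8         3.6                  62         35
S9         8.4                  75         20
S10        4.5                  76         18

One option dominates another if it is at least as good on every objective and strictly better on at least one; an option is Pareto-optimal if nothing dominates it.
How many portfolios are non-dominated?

S1: not dominated (best expected return).
S2: not dominated.
S3: not dominated (best fees).
S4: dominated by S2 (expected return 13.6≥12.5, fees 59≤104, max drawdown 26≤41).
S5: not dominated.
S6: dominated by S2 (expected return 13.6≥9.2, fees 59≤101, max drawdown 26≤35).
S7: dominated by S2 (expected return 13.6≥11.2, fees 59≤78, max drawdown 26≤37).
S8: dominated by S2 (expected return 13.6≥3.6, fees 59≤62, max drawdown 26≤35).
S9: not dominated.
S10: not dominated (best max drawdown).
Pareto-optimal: S1, S2, S3, S5, S9, S10 → 6.

6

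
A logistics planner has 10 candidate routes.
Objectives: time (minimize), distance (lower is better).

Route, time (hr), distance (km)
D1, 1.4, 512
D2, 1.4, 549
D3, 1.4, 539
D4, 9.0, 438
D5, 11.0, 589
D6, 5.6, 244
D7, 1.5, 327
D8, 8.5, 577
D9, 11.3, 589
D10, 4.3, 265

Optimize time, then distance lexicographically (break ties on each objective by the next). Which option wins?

First minimize time: best is 1.4, kept {D1, D2, D3}.
Then minimize distance: best is 512, kept {D1}.

D1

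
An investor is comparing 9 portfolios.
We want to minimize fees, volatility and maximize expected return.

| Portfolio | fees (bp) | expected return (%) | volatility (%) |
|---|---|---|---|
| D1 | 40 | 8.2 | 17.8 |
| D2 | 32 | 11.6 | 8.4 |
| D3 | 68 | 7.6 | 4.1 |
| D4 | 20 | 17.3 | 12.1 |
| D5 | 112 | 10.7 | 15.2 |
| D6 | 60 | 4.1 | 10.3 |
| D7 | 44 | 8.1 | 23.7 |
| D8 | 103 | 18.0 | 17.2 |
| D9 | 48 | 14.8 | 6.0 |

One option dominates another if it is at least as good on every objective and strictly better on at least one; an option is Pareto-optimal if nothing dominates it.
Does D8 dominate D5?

D8 vs D5: D8 is worse on volatility (17.2 vs 15.2), so it does not dominate D5.

No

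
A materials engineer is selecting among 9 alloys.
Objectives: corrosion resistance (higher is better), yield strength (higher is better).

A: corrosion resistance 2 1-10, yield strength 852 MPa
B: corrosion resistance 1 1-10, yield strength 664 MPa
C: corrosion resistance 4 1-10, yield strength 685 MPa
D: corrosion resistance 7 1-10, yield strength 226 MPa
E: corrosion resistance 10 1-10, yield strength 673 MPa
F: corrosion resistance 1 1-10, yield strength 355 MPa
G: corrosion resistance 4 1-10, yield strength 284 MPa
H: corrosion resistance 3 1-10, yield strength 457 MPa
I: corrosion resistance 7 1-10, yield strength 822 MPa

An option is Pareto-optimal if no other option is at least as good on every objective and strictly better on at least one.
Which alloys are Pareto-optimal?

A, E, I

A: not dominated (best yield strength).
B: dominated by A (corrosion resistance 2≥1, yield strength 852≥664).
C: dominated by I (corrosion resistance 7≥4, yield strength 822≥685).
D: dominated by E (corrosion resistance 10≥7, yield strength 673≥226).
E: not dominated (best corrosion resistance).
F: dominated by A (corrosion resistance 2≥1, yield strength 852≥355).
G: dominated by C (corrosion resistance 4≥4, yield strength 685≥284).
H: dominated by C (corrosion resistance 4≥3, yield strength 685≥457).
I: not dominated.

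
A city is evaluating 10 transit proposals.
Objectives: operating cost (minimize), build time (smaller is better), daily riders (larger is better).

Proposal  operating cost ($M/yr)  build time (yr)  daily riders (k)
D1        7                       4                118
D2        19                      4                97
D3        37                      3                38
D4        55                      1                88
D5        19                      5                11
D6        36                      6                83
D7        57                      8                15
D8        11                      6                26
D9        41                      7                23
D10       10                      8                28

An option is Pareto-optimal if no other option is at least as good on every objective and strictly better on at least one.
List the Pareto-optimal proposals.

D1: not dominated (best operating cost).
D2: dominated by D1 (operating cost 7≤19, build time 4≤4, daily riders 118≥97).
D3: not dominated.
D4: not dominated (best build time).
D5: dominated by D1 (operating cost 7≤19, build time 4≤5, daily riders 118≥11).
D6: dominated by D1 (operating cost 7≤36, build time 4≤6, daily riders 118≥83).
D7: dominated by D1 (operating cost 7≤57, build time 4≤8, daily riders 118≥15).
D8: dominated by D1 (operating cost 7≤11, build time 4≤6, daily riders 118≥26).
D9: dominated by D1 (operating cost 7≤41, build time 4≤7, daily riders 118≥23).
D10: dominated by D1 (operating cost 7≤10, build time 4≤8, daily riders 118≥28).

D1, D3, D4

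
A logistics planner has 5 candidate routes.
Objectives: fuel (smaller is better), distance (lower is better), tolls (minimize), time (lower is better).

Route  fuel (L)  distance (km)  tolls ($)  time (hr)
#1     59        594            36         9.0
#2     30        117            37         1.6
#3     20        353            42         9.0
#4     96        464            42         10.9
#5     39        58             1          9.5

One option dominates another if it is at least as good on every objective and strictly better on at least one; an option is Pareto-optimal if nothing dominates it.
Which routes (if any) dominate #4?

#2: fuel 30≤96, distance 117≤464, tolls 37≤42, time 1.6≤10.9 — dominates #4.
#3: fuel 20≤96, distance 353≤464, tolls 42≤42, time 9.0≤10.9 — dominates #4.
#5: fuel 39≤96, distance 58≤464, tolls 1≤42, time 9.5≤10.9 — dominates #4.
Others (#1) are each worse than #4 on at least one objective.

#2, #3, #5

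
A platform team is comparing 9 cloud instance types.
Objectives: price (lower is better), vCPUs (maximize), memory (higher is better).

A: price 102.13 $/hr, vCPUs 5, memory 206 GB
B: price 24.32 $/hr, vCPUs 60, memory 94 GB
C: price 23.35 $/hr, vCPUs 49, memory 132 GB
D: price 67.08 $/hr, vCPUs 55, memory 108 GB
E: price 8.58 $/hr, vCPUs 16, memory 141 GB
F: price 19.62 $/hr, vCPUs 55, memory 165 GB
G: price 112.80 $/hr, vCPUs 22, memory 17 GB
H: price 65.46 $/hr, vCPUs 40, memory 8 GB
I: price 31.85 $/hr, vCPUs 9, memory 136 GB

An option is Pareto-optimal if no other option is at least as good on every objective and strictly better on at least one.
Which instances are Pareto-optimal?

A, B, E, F

A: not dominated (best memory).
B: not dominated (best vCPUs).
C: dominated by F (price 19.62≤23.35, vCPUs 55≥49, memory 165≥132).
D: dominated by F (price 19.62≤67.08, vCPUs 55≥55, memory 165≥108).
E: not dominated (best price).
F: not dominated.
G: dominated by B (price 24.32≤112.80, vCPUs 60≥22, memory 94≥17).
H: dominated by B (price 24.32≤65.46, vCPUs 60≥40, memory 94≥8).
I: dominated by E (price 8.58≤31.85, vCPUs 16≥9, memory 141≥136).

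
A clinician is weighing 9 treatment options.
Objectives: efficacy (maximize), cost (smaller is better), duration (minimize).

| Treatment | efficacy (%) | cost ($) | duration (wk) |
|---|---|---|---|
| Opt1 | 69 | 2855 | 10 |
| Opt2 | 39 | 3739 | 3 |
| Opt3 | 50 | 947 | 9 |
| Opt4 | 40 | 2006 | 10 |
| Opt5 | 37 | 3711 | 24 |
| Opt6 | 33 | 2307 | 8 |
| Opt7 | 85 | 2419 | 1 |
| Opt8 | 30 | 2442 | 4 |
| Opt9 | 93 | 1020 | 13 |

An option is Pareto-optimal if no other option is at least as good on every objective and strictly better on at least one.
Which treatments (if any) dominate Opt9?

none

Opt1: worse on efficacy (69 vs 93).
Opt2: worse on efficacy (39 vs 93).
Opt3: worse on efficacy (50 vs 93).
Opt4: worse on efficacy (40 vs 93).
Opt5: worse on efficacy (37 vs 93).
Opt6: worse on efficacy (33 vs 93).
Opt7: worse on efficacy (85 vs 93).
Opt8: worse on efficacy (30 vs 93).
No option dominates Opt9.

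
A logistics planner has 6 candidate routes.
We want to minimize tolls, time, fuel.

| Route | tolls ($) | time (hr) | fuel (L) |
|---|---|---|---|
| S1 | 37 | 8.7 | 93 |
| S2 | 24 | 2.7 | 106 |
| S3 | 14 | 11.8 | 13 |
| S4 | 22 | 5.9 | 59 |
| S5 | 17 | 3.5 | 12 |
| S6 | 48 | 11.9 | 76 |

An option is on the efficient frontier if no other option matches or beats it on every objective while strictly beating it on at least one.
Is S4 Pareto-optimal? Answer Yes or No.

No

S5 vs S4: tolls 17≤22, time 3.5≤5.9, fuel 12≤59 — S5 is at least as good on every objective and strictly better on at least one, so S5 dominates S4.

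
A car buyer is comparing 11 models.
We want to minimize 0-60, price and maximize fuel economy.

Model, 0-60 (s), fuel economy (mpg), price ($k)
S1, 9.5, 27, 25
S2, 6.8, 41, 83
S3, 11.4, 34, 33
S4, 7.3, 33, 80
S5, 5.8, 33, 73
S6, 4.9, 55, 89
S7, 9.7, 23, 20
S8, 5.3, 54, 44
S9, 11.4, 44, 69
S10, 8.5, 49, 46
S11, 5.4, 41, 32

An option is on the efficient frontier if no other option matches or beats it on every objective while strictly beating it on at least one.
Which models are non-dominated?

S1, S6, S7, S8, S11

S1: not dominated.
S2: dominated by S8 (0-60 5.3≤6.8, fuel economy 54≥41, price 44≤83).
S3: dominated by S11 (0-60 5.4≤11.4, fuel economy 41≥34, price 32≤33).
S4: dominated by S5 (0-60 5.8≤7.3, fuel economy 33≥33, price 73≤80).
S5: dominated by S8 (0-60 5.3≤5.8, fuel economy 54≥33, price 44≤73).
S6: not dominated (best 0-60).
S7: not dominated (best price).
S8: not dominated.
S9: dominated by S8 (0-60 5.3≤11.4, fuel economy 54≥44, price 44≤69).
S10: dominated by S8 (0-60 5.3≤8.5, fuel economy 54≥49, price 44≤46).
S11: not dominated.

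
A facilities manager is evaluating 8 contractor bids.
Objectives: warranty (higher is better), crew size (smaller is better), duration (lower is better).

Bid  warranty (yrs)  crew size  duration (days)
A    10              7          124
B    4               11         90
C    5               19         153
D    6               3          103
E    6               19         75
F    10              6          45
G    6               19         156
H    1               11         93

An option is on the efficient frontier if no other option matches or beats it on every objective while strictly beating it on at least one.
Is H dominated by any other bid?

B vs H: warranty 4≥1, crew size 11≤11, duration 90≤93 — B is at least as good on every objective and strictly better on at least one, so B dominates H.

Yes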